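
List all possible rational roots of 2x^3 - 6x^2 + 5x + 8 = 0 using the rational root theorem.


Rational root theorem: possible roots are ±p/q where:
  p divides the constant term (8): p ∈ {1, 2, 4, 8}
  q divides the leading coefficient (2): q ∈ {1, 2}

All possible rational roots: -8, -4, -2, -1, -1/2, 1/2, 1, 2, 4, 8

-8, -4, -2, -1, -1/2, 1/2, 1, 2, 4, 8


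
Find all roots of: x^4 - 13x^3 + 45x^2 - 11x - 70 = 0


Let p(x) = x^4 - 13x^3 + 45x^2 - 11x - 70. By the rational root theorem (leading coefficient 1), any rational root is an integer divisor of 70: try ±1, ±2, ... in turn.
Test x = 1: value = -48 ≠ 0.
Test x = -1: value = 0 ✓, so (x + 1) is a factor.
Synthetic division by (x + 1): bring down 1; 1(-1) - 13 = -14; (-14)(-1) + 45 = 59; 59(-1) - 11 = -70; (-70)(-1) - 70 = 0 → quotient x^3 - 14x^2 + 59x - 70, remainder 0.
Continue with the quotient x^3 - 14x^2 + 59x - 70 (candidates must divide 70; re-test x = -1 first in case it repeats).
Test x = -1: value = -144 ≠ 0.
Test x = 2: value = 0 ✓, so (x - 2) is a factor.
Synthetic division by (x - 2): bring down 1; 1(2) - 14 = -12; (-12)(2) + 59 = 35; 35(2) - 70 = 0 → quotient x^2 - 12x + 35, remainder 0.
Solve the quadratic x^2 - 12x + 35 = 0: discriminant = (-12)^2 - 4(1)(35) = 144 - 140 = 4.
sqrt(4) = 2, so x = (12 ± 2)/2: x = 7 or x = 5.
Collecting all roots found:

x = -1, x = 2, x = 5, x = 7


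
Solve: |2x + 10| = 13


An absolute value equation |expr| = 13 gives two cases:
Case 1: 2x + 10 = 13
  2x = 3, so x = 3/2
Case 2: 2x + 10 = -13
  2x = -23, so x = -23/2

x = -23/2, x = 3/2


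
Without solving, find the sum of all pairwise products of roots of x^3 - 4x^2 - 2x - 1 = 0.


By Vieta's formulas for x^3 + bx^2 + cx + d = 0:
  r1 + r2 + r3 = -b/a = 4
  r1*r2 + r1*r3 + r2*r3 = c/a = -2
  r1*r2*r3 = -d/a = 1


Sum of pairwise products = -2


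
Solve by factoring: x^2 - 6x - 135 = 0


We need two numbers that multiply to -135 and add to -6.
Those numbers are -15 and 9 (since (-15) * 9 = -135 and (-15) + 9 = -6).
So x^2 - 6x - 135 = (x - 15)(x + 9) = 0
Setting each factor to zero: x = 15 or x = -9

x = -9, x = 15


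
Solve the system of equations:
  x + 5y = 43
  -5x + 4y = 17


Using Cramer's rule:
Determinant D = (1)(4) - (-5)(5) = 4 + 25 = 29
Dx = (43)(4) - (17)(5) = 172 - 85 = 87
Dy = (1)(17) - (-5)(43) = 17 + 215 = 232
x = Dx/D = 87/29 = 3
y = Dy/D = 232/29 = 8

x = 3, y = 8


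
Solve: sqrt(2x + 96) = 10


Square both sides: 2x + 96 = 10^2 = 100
2x = 100 - 96 = 4
x = 2
Check: sqrt(2*2 + 96) = sqrt(100) = 10 ✓

x = 2


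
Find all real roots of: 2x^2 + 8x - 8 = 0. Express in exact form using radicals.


Using the quadratic formula: x = (-b ± sqrt(b^2 - 4ac)) / (2a)
Here a = 2, b = 8, c = -8
Discriminant = b^2 - 4ac = 8^2 - 4(2)(-8) = 64 + 64 = 128
Since discriminant = 128 > 0, there are two real roots.
x = (-8 ± 8*sqrt(2)) / 4
Simplifying: x = -2 ± 2*sqrt(2)
Numerically: x ≈ 0.8284 or x ≈ -4.8284

x = -2 + 2*sqrt(2) or x = -2 - 2*sqrt(2)


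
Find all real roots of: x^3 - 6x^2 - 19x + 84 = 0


Let p(x) = x^3 - 6x^2 - 19x + 84. By the rational root theorem (leading coefficient 1), any rational root is an integer divisor of 84: try ±1, ±2, ... in turn.
Test x = 1: value = 60 ≠ 0.
Test x = -1: value = 96 ≠ 0.
Test x = 2: value = 30 ≠ 0.
Test x = -2: value = 90 ≠ 0.
Test x = 3: value = 0 ✓, so (x - 3) is a factor.
Synthetic division by (x - 3): bring down 1; 1(3) - 6 = -3; (-3)(3) - 19 = -28; (-28)(3) + 84 = 0 → quotient x^2 - 3x - 28, remainder 0.
Solve the quadratic x^2 - 3x - 28 = 0: discriminant = (-3)^2 - 4(1)(-28) = 9 + 112 = 121.
sqrt(121) = 11, so x = (3 ± 11)/2: x = 7 or x = -4.

x = -4, x = 3, x = 7


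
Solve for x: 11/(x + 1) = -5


Multiply both sides by (x + 1): 11 = -5(x + 1)
Distribute: 11 = -5x - 5
-5x = 11 + 5 = 16
x = -16/5

x = -16/5


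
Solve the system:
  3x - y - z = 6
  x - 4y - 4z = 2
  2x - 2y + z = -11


Using Cramer's rule. Expand each determinant along the first row.
D  = 3*[(-4)*1 - (-4)*(-2)] - (-1)*[1*1 - (-4)*2] + (-1)*[1*(-2) - (-4)*2]
  = 3*(-12) - (-1)*(9) + (-1)*(6) = -33
Dx = 6*[(-4)*1 - (-4)*(-2)] - (-1)*[2*1 - (-4)*(-11)] + (-1)*[2*(-2) - (-4)*(-11)]
  = 6*(-12) - (-1)*(-42) + (-1)*(-48) = -66
Dy = 3*[2*1 - (-4)*(-11)] - 6*[1*1 - (-4)*2] + (-1)*[1*(-11) - 2*2]
  = 3*(-42) - 6*(9) + (-1)*(-15) = -165
Dz = 3*[(-4)*(-11) - 2*(-2)] - (-1)*[1*(-11) - 2*2] + 6*[1*(-2) - (-4)*2]
  = 3*(48) - (-1)*(-15) + 6*(6) = 165
x = Dx/D = -66/-33 = 2, y = Dy/D = -165/-33 = 5, z = Dz/D = 165/-33 = -5
Check eq1: (3)(2) + (-1)(5) + (-1)(-5) = 6 = 6 ✓
Check eq2: (1)(2) + (-4)(5) + (-4)(-5) = 2 = 2 ✓
Check eq3: (2)(2) + (-2)(5) + (1)(-5) = -11 = -11 ✓

x = 2, y = 5, z = -5


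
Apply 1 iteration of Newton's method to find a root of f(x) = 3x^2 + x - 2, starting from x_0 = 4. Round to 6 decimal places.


Newton's method: x_(n+1) = x_n - f(x_n)/f'(x_n)
f(x) = 3x^2 + x - 2
f'(x) = 6x + 1

Iteration 1:
  f(4.000000) = 50.000000
  f'(4.000000) = 25.000000
  x_1 = 4.000000 - (50.000000)/(25.000000) = 2.000000

x_1 = 2.000000


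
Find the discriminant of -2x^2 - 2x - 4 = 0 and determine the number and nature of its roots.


For ax^2 + bx + c = 0, discriminant D = b^2 - 4ac
Here a = -2, b = -2, c = -4
D = (-2)^2 - 4(-2)(-4) = 4 - 32 = -28

D = -28 < 0
The equation has no real roots (2 complex conjugate roots).

Discriminant = -28, no real roots (2 complex conjugate roots)


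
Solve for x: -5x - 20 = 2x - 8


Starting with: -5x - 20 = 2x - 8
Move all x terms to left: (-5 - 2)x = -8 + 20
Simplify: -7x = 12
Divide both sides by -7: x = -12/7

x = -12/7


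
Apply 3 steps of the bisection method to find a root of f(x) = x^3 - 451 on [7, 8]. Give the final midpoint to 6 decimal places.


f(x) = x^3 - 451
f(7) = -108 < 0
f(8) = 61 > 0

Step 1: midpoint = (7.000000 + 8.000000)/2 = 7.500000
  f(7.500000) = -29.125000
  f(mid) < 0, so root is in [7.500000, 8.000000]

Step 2: midpoint = (7.500000 + 8.000000)/2 = 7.750000
  f(7.750000) = 14.484375
  f(mid) > 0, so root is in [7.500000, 7.750000]

Step 3: midpoint = (7.500000 + 7.750000)/2 = 7.625000
  f(7.625000) = -7.677734
  f(mid) < 0, so root is in [7.625000, 7.750000]

midpoint = 7.625000


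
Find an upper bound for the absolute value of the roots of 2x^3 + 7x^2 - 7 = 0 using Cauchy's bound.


Cauchy's bound: all roots r satisfy |r| <= 1 + max(|a_i/a_n|) for i = 0,...,n-1
where a_n is the leading coefficient.

Coefficients: [2, 7, 0, -7]
Leading coefficient a_n = 2
Ratios |a_i/a_n|: 7/2, 0, 7/2
Maximum ratio: 7/2
Cauchy's bound: |r| <= 1 + 7/2 = 9/2

Upper bound = 9/2


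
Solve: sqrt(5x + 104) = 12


Square both sides: 5x + 104 = 12^2 = 144
5x = 144 - 104 = 40
x = 8
Check: sqrt(5*8 + 104) = sqrt(144) = 12 ✓

x = 8


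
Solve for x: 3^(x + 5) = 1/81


Express both sides with the same base.
1/81 = 3^(-4)
Since the bases match, equate exponents: x + 5 = -4
So x = -4 - (5) = -9

x = -9


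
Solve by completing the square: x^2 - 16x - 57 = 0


Start: x^2 - 16x - 57 = 0
Move constant: x^2 - 16x = 57
Half of -16 is -8, squared is 64
Add 64 to both sides: x^2 - 16x + 64 = 121
(x - 8)^2 = 121
x - 8 = ±11
x = 8 + 11 = 19 or x = 8 - 11 = -3

x = -3, x = 19


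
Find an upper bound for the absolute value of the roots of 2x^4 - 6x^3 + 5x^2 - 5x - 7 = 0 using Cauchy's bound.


Cauchy's bound: all roots r satisfy |r| <= 1 + max(|a_i/a_n|) for i = 0,...,n-1
where a_n is the leading coefficient.

Coefficients: [2, -6, 5, -5, -7]
Leading coefficient a_n = 2
Ratios |a_i/a_n|: 3, 5/2, 5/2, 7/2
Maximum ratio: 7/2
Cauchy's bound: |r| <= 1 + 7/2 = 9/2

Upper bound = 9/2


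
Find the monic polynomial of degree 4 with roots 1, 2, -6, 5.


A monic polynomial with roots 1, 2, -6, 5 is:
p(x) = (x - 1)(x - 2)(x + 6)(x - 5)
After multiplying by (x - 1): x - 1
After multiplying by (x - 2): x^2 - 3x + 2
After multiplying by (x + 6): x^3 + 3x^2 - 16x + 12
After multiplying by (x - 5): x^4 - 2x^3 - 31x^2 + 92x - 60

x^4 - 2x^3 - 31x^2 + 92x - 60


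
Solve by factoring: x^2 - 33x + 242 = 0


We need two numbers that multiply to 242 and add to -33.
Those numbers are -11 and -22 (since (-11) * (-22) = 242 and (-11) + (-22) = -33).
So x^2 - 33x + 242 = (x - 11)(x - 22) = 0
Setting each factor to zero: x = 11 or x = 22

x = 11, x = 22


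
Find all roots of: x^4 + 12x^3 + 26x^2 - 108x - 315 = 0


Let p(x) = x^4 + 12x^3 + 26x^2 - 108x - 315. By the rational root theorem (leading coefficient 1), any rational root is an integer divisor of 315: try ±1, ±2, ... in turn.
Test x = 1: value = -384 ≠ 0.
Test x = -1: value = -192 ≠ 0.
Test x = 3: value = 0 ✓, so (x - 3) is a factor.
Synthetic division by (x - 3): bring down 1; 1(3) + 12 = 15; 15(3) + 26 = 71; 71(3) - 108 = 105; 105(3) - 315 = 0 → quotient x^3 + 15x^2 + 71x + 105, remainder 0.
Continue with the quotient x^3 + 15x^2 + 71x + 105 (candidates must divide 105; re-test x = 3 first in case it repeats).
Test x = 3: value = 480 ≠ 0.
Test x = -3: value = 0 ✓, so (x + 3) is a factor.
Synthetic division by (x + 3): bring down 1; 1(-3) + 15 = 12; 12(-3) + 71 = 35; 35(-3) + 105 = 0 → quotient x^2 + 12x + 35, remainder 0.
Solve the quadratic x^2 + 12x + 35 = 0: discriminant = 12^2 - 4(1)(35) = 144 - 140 = 4.
sqrt(4) = 2, so x = (-12 ± 2)/2: x = -5 or x = -7.
Collecting all roots found:

x = -7, x = -5, x = -3, x = 3


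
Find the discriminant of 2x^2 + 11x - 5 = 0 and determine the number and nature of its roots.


For ax^2 + bx + c = 0, discriminant D = b^2 - 4ac
Here a = 2, b = 11, c = -5
D = (11)^2 - 4(2)(-5) = 121 + 40 = 161

D = 161 > 0 but not a perfect square
The equation has 2 distinct real irrational roots.

Discriminant = 161, 2 distinct real irrational roots


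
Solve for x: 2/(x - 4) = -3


Multiply both sides by (x - 4): 2 = -3(x - 4)
Distribute: 2 = -3x + 12
-3x = 2 - 12 = -10
x = 10/3

x = 10/3


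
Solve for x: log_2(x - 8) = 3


Convert to exponential form: x - 8 = 2^3 = 8
x = 8 + 8 = 16
Check: log_2(16 - 8) = log_2(8) = log_2(8) = 3 ✓

x = 16


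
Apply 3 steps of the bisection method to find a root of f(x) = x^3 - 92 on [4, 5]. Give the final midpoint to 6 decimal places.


f(x) = x^3 - 92
f(4) = -28 < 0
f(5) = 33 > 0

Step 1: midpoint = (4.000000 + 5.000000)/2 = 4.500000
  f(4.500000) = -0.875000
  f(mid) < 0, so root is in [4.500000, 5.000000]

Step 2: midpoint = (4.500000 + 5.000000)/2 = 4.750000
  f(4.750000) = 15.171875
  f(mid) > 0, so root is in [4.500000, 4.750000]

Step 3: midpoint = (4.500000 + 4.750000)/2 = 4.625000
  f(4.625000) = 6.931641
  f(mid) > 0, so root is in [4.500000, 4.625000]

midpoint = 4.625000


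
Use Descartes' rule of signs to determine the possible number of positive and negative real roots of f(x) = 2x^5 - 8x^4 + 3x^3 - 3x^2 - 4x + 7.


Descartes' rule of signs:

For positive roots, count sign changes in f(x) = 2x^5 - 8x^4 + 3x^3 - 3x^2 - 4x + 7:
Signs of coefficients: +, -, +, -, -, +
Number of sign changes: 4
Possible positive real roots: 4, 2, 0

For negative roots, examine f(-x) = -2x^5 - 8x^4 - 3x^3 - 3x^2 + 4x + 7:
Signs of coefficients: -, -, -, -, +, +
Number of sign changes: 1
Possible negative real roots: 1

Positive roots: 4 or 2 or 0; Negative roots: 1


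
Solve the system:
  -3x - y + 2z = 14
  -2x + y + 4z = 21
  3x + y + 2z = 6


Using Cramer's rule. Expand each determinant along the first row.
D  = (-3)*[1*2 - 4*1] - (-1)*[(-2)*2 - 4*3] + 2*[(-2)*1 - 1*3]
  = (-3)*(-2) - (-1)*(-16) + 2*(-5) = -20
Dx = 14*[1*2 - 4*1] - (-1)*[21*2 - 4*6] + 2*[21*1 - 1*6]
  = 14*(-2) - (-1)*(18) + 2*(15) = 20
Dy = (-3)*[21*2 - 4*6] - 14*[(-2)*2 - 4*3] + 2*[(-2)*6 - 21*3]
  = (-3)*(18) - 14*(-16) + 2*(-75) = 20
Dz = (-3)*[1*6 - 21*1] - (-1)*[(-2)*6 - 21*3] + 14*[(-2)*1 - 1*3]
  = (-3)*(-15) - (-1)*(-75) + 14*(-5) = -100
x = Dx/D = 20/-20 = -1, y = Dy/D = 20/-20 = -1, z = Dz/D = -100/-20 = 5
Check eq1: (-3)(-1) + (-1)(-1) + (2)(5) = 14 = 14 ✓
Check eq2: (-2)(-1) + (1)(-1) + (4)(5) = 21 = 21 ✓
Check eq3: (3)(-1) + (1)(-1) + (2)(5) = 6 = 6 ✓

x = -1, y = -1, z = 5


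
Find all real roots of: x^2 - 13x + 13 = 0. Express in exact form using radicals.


Using the quadratic formula: x = (-b ± sqrt(b^2 - 4ac)) / (2a)
Here a = 1, b = -13, c = 13
Discriminant = b^2 - 4ac = (-13)^2 - 4(1)(13) = 169 - 52 = 117
Since discriminant = 117 > 0, there are two real roots.
x = (13 ± 3*sqrt(13)) / 2
Numerically: x ≈ 11.9083 or x ≈ 1.0917

x = (13 + 3*sqrt(13)) / 2 or x = (13 - 3*sqrt(13)) / 2


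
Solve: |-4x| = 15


An absolute value equation |expr| = 15 gives two cases:
Case 1: -4x = 15
  -4x = 15, so x = -15/4
Case 2: -4x = -15
  -4x = -15, so x = 15/4

x = -15/4, x = 15/4


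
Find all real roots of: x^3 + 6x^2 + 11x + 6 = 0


Let p(x) = x^3 + 6x^2 + 11x + 6. By the rational root theorem (leading coefficient 1), any rational root is an integer divisor of 6: try ±1, ±2, ... in turn.
Test x = 1: value = 24 ≠ 0.
Test x = -1: value = 0 ✓, so (x + 1) is a factor.
Synthetic division by (x + 1): bring down 1; 1(-1) + 6 = 5; 5(-1) + 11 = 6; 6(-1) + 6 = 0 → quotient x^2 + 5x + 6, remainder 0.
Solve the quadratic x^2 + 5x + 6 = 0: discriminant = 5^2 - 4(1)(6) = 25 - 24 = 1.
sqrt(1) = 1, so x = (-5 ± 1)/2: x = -2 or x = -3.

x = -3, x = -2, x = -1


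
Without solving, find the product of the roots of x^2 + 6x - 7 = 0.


By Vieta's formulas for ax^2 + bx + c = 0:
  Sum of roots = -b/a
  Product of roots = c/a

Here a = 1, b = 6, c = -7
Sum = -(6)/1 = -6
Product = -7/1 = -7

Product = -7


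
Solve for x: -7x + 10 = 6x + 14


Starting with: -7x + 10 = 6x + 14
Move all x terms to left: (-7 - 6)x = 14 - 10
Simplify: -13x = 4
Divide both sides by -13: x = -4/13

x = -4/13


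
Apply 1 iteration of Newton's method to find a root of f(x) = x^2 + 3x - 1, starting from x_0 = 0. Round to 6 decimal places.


Newton's method: x_(n+1) = x_n - f(x_n)/f'(x_n)
f(x) = x^2 + 3x - 1
f'(x) = 2x + 3

Iteration 1:
  f(0.000000) = -1.000000
  f'(0.000000) = 3.000000
  x_1 = 0.000000 - (-1.000000)/(3.000000) = 0.333333

x_1 = 0.333333


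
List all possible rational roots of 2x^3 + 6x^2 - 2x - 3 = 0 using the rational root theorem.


Rational root theorem: possible roots are ±p/q where:
  p divides the constant term (-3): p ∈ {1, 3}
  q divides the leading coefficient (2): q ∈ {1, 2}

All possible rational roots: -3, -3/2, -1, -1/2, 1/2, 1, 3/2, 3

-3, -3/2, -1, -1/2, 1/2, 1, 3/2, 3


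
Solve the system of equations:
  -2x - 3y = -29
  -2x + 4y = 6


Using Cramer's rule:
Determinant D = (-2)(4) - (-2)(-3) = -8 - 6 = -14
Dx = (-29)(4) - (6)(-3) = -116 + 18 = -98
Dy = (-2)(6) - (-2)(-29) = -12 - 58 = -70
x = Dx/D = -98/-14 = 7
y = Dy/D = -70/-14 = 5

x = 7, y = 5


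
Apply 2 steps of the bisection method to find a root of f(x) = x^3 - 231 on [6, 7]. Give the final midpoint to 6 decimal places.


f(x) = x^3 - 231
f(6) = -15 < 0
f(7) = 112 > 0

Step 1: midpoint = (6.000000 + 7.000000)/2 = 6.500000
  f(6.500000) = 43.625000
  f(mid) > 0, so root is in [6.000000, 6.500000]

Step 2: midpoint = (6.000000 + 6.500000)/2 = 6.250000
  f(6.250000) = 13.140625
  f(mid) > 0, so root is in [6.000000, 6.250000]

midpoint = 6.250000


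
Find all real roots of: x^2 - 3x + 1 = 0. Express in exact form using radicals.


Using the quadratic formula: x = (-b ± sqrt(b^2 - 4ac)) / (2a)
Here a = 1, b = -3, c = 1
Discriminant = b^2 - 4ac = (-3)^2 - 4(1)(1) = 9 - 4 = 5
Since discriminant = 5 > 0, there are two real roots.
x = (3 ± sqrt(5)) / 2
Numerically: x ≈ 2.6180 or x ≈ 0.3820

x = (3 + sqrt(5)) / 2 or x = (3 - sqrt(5)) / 2


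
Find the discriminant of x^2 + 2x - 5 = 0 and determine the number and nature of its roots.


For ax^2 + bx + c = 0, discriminant D = b^2 - 4ac
Here a = 1, b = 2, c = -5
D = (2)^2 - 4(1)(-5) = 4 + 20 = 24

D = 24 > 0 but not a perfect square
The equation has 2 distinct real irrational roots.

Discriminant = 24, 2 distinct real irrational roots


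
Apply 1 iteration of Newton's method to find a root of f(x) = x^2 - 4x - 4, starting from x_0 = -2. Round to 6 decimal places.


Newton's method: x_(n+1) = x_n - f(x_n)/f'(x_n)
f(x) = x^2 - 4x - 4
f'(x) = 2x - 4

Iteration 1:
  f(-2.000000) = 8.000000
  f'(-2.000000) = -8.000000
  x_1 = -2.000000 - (8.000000)/(-8.000000) = -1.000000

x_1 = -1.000000


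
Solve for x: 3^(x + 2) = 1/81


Express both sides with the same base.
1/81 = 3^(-4)
Since the bases match, equate exponents: x + 2 = -4
So x = -4 - (2) = -6

x = -6


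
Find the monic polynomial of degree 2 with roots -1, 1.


A monic polynomial with roots -1, 1 is:
p(x) = (x + 1)(x - 1)
After multiplying by (x + 1): x + 1
After multiplying by (x - 1): x^2 - 1

x^2 - 1


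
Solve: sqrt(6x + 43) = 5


Square both sides: 6x + 43 = 5^2 = 25
6x = 25 - 43 = -18
x = -3
Check: sqrt(6*(-3) + 43) = sqrt(25) = 5 ✓

x = -3


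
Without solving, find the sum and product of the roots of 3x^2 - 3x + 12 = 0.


By Vieta's formulas for ax^2 + bx + c = 0:
  Sum of roots = -b/a
  Product of roots = c/a

Here a = 3, b = -3, c = 12
Sum = -(-3)/3 = 1
Product = 12/3 = 4

Sum = 1, Product = 4


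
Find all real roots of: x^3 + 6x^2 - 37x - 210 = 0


Let p(x) = x^3 + 6x^2 - 37x - 210. By the rational root theorem (leading coefficient 1), any rational root is an integer divisor of 210: try ±1, ±2, ... in turn.
Test x = 1: value = -240 ≠ 0.
Test x = -1: value = -168 ≠ 0.
Test x = 2: value = -252 ≠ 0.
Test x = -2: value = -120 ≠ 0.
Test x = 3: value = -240 ≠ 0.
Test x = -3: value = -72 ≠ 0.
Test x = 5: value = -120 ≠ 0.
Test x = -5: value = 0 ✓, so (x + 5) is a factor.
Synthetic division by (x + 5): bring down 1; 1(-5) + 6 = 1; 1(-5) - 37 = -42; (-42)(-5) - 210 = 0 → quotient x^2 + x - 42, remainder 0.
Solve the quadratic x^2 + x - 42 = 0: discriminant = 1^2 - 4(1)(-42) = 1 + 168 = 169.
sqrt(169) = 13, so x = (-1 ± 13)/2: x = 6 or x = -7.

x = -7, x = -5, x = 6


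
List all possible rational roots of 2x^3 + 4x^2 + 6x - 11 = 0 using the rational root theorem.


Rational root theorem: possible roots are ±p/q where:
  p divides the constant term (-11): p ∈ {1, 11}
  q divides the leading coefficient (2): q ∈ {1, 2}

All possible rational roots: -11, -11/2, -1, -1/2, 1/2, 1, 11/2, 11

-11, -11/2, -1, -1/2, 1/2, 1, 11/2, 11


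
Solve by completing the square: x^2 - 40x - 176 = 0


Start: x^2 - 40x - 176 = 0
Move constant: x^2 - 40x = 176
Half of -40 is -20, squared is 400
Add 400 to both sides: x^2 - 40x + 400 = 576
(x - 20)^2 = 576
x - 20 = ±24
x = 20 + 24 = 44 or x = 20 - 24 = -4

x = -4, x = 44


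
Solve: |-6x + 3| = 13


An absolute value equation |expr| = 13 gives two cases:
Case 1: -6x + 3 = 13
  -6x = 10, so x = -5/3
Case 2: -6x + 3 = -13
  -6x = -16, so x = 8/3

x = -5/3, x = 8/3


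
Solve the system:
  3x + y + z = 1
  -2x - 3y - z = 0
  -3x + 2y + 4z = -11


Using Cramer's rule. Expand each determinant along the first row.
D  = 3*[(-3)*4 - (-1)*2] - 1*[(-2)*4 - (-1)*(-3)] + 1*[(-2)*2 - (-3)*(-3)]
  = 3*(-10) - 1*(-11) + 1*(-13) = -32
Dx = 1*[(-3)*4 - (-1)*2] - 1*[0*4 - (-1)*(-11)] + 1*[0*2 - (-3)*(-11)]
  = 1*(-10) - 1*(-11) + 1*(-33) = -32
Dy = 3*[0*4 - (-1)*(-11)] - 1*[(-2)*4 - (-1)*(-3)] + 1*[(-2)*(-11) - 0*(-3)]
  = 3*(-11) - 1*(-11) + 1*(22) = 0
Dz = 3*[(-3)*(-11) - 0*2] - 1*[(-2)*(-11) - 0*(-3)] + 1*[(-2)*2 - (-3)*(-3)]
  = 3*(33) - 1*(22) + 1*(-13) = 64
x = Dx/D = -32/-32 = 1, y = Dy/D = 0/-32 = 0, z = Dz/D = 64/-32 = -2
Check eq1: (3)(1) + (1)(0) + (1)(-2) = 1 = 1 ✓
Check eq2: (-2)(1) + (-3)(0) + (-1)(-2) = 0 = 0 ✓
Check eq3: (-3)(1) + (2)(0) + (4)(-2) = -11 = -11 ✓

x = 1, y = 0, z = -2


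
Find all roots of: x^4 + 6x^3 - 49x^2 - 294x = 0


The constant term is 0, so x = 0 is a root. Factor out x:
  x^3 + 6x^2 - 49x - 294 = 0
Let p(x) = x^3 + 6x^2 - 49x - 294. By the rational root theorem (leading coefficient 1), any rational root is an integer divisor of 294: try ±1, ±2, ... in turn.
Test x = 1: value = -336 ≠ 0.
Test x = -1: value = -240 ≠ 0.
Test x = 2: value = -360 ≠ 0.
Test x = -2: value = -180 ≠ 0.
Test x = 3: value = -360 ≠ 0.
Test x = -3: value = -120 ≠ 0.
Test x = 6: value = -156 ≠ 0.
Test x = -6: value = 0 ✓, so (x + 6) is a factor.
Synthetic division by (x + 6): bring down 1; 1(-6) + 6 = 0; 0(-6) - 49 = -49; (-49)(-6) - 294 = 0 → quotient x^2 - 49, remainder 0.
Solve the quadratic x^2 - 49 = 0: discriminant = 0^2 - 4(1)(-49) = 0 + 196 = 196.
sqrt(196) = 14, so x = (0 ± 14)/2: x = 7 or x = -7.
Collecting all roots found:

x = -7, x = -6, x = 0, x = 7


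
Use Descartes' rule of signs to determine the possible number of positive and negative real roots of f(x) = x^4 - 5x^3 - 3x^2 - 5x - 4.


Descartes' rule of signs:

For positive roots, count sign changes in f(x) = x^4 - 5x^3 - 3x^2 - 5x - 4:
Signs of coefficients: +, -, -, -, -
Number of sign changes: 1
Possible positive real roots: 1

For negative roots, examine f(-x) = x^4 + 5x^3 - 3x^2 + 5x - 4:
Signs of coefficients: +, +, -, +, -
Number of sign changes: 3
Possible negative real roots: 3, 1

Positive roots: 1; Negative roots: 3 or 1


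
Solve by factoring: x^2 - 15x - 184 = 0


We need two numbers that multiply to -184 and add to -15.
Those numbers are 8 and -23 (since 8 * (-23) = -184 and 8 + (-23) = -15).
So x^2 - 15x - 184 = (x + 8)(x - 23) = 0
Setting each factor to zero: x = -8 or x = 23

x = -8, x = 23


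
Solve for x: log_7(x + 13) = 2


Convert to exponential form: x + 13 = 7^2 = 49
x = 49 - 13 = 36
Check: log_7(36 + 13) = log_7(49) = log_7(49) = 2 ✓

x = 36


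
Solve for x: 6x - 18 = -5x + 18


Starting with: 6x - 18 = -5x + 18
Move all x terms to left: (6 + 5)x = 18 + 18
Simplify: 11x = 36
Divide both sides by 11: x = 36/11

x = 36/11


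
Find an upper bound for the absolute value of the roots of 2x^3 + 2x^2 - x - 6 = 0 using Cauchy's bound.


Cauchy's bound: all roots r satisfy |r| <= 1 + max(|a_i/a_n|) for i = 0,...,n-1
where a_n is the leading coefficient.

Coefficients: [2, 2, -1, -6]
Leading coefficient a_n = 2
Ratios |a_i/a_n|: 1, 1/2, 3
Maximum ratio: 3
Cauchy's bound: |r| <= 1 + 3 = 4

Upper bound = 4


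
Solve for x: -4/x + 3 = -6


Subtract 3 from both sides: -4/x = -9
Multiply both sides by x: -4 = -9 * x
Divide by -9: x = 4/9

x = 4/9


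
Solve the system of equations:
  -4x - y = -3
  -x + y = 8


Using Cramer's rule:
Determinant D = (-4)(1) - (-1)(-1) = -4 - 1 = -5
Dx = (-3)(1) - (8)(-1) = -3 + 8 = 5
Dy = (-4)(8) - (-1)(-3) = -32 - 3 = -35
x = Dx/D = 5/-5 = -1
y = Dy/D = -35/-5 = 7

x = -1, y = 7


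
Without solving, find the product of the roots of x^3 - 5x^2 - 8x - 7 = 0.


By Vieta's formulas for x^3 + bx^2 + cx + d = 0:
  r1 + r2 + r3 = -b/a = 5
  r1*r2 + r1*r3 + r2*r3 = c/a = -8
  r1*r2*r3 = -d/a = 7


Product = 7


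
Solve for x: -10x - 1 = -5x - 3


Starting with: -10x - 1 = -5x - 3
Move all x terms to left: (-10 + 5)x = -3 + 1
Simplify: -5x = -2
Divide both sides by -5: x = 2/5

x = 2/5


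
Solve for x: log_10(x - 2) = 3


Convert to exponential form: x - 2 = 10^3 = 1000
x = 1000 + 2 = 1002
Check: log_10(1002 - 2) = log_10(1000) = log_10(1000) = 3 ✓

x = 1002


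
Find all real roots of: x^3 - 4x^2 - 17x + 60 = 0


Let p(x) = x^3 - 4x^2 - 17x + 60. By the rational root theorem (leading coefficient 1), any rational root is an integer divisor of 60: try ±1, ±2, ... in turn.
Test x = 1: value = 40 ≠ 0.
Test x = -1: value = 72 ≠ 0.
Test x = 2: value = 18 ≠ 0.
Test x = -2: value = 70 ≠ 0.
Test x = 3: value = 0 ✓, so (x - 3) is a factor.
Synthetic division by (x - 3): bring down 1; 1(3) - 4 = -1; (-1)(3) - 17 = -20; (-20)(3) + 60 = 0 → quotient x^2 - x - 20, remainder 0.
Solve the quadratic x^2 - x - 20 = 0: discriminant = (-1)^2 - 4(1)(-20) = 1 + 80 = 81.
sqrt(81) = 9, so x = (1 ± 9)/2: x = 5 or x = -4.

x = -4, x = 3, x = 5


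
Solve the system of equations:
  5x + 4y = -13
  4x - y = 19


Using Cramer's rule:
Determinant D = (5)(-1) - (4)(4) = -5 - 16 = -21
Dx = (-13)(-1) - (19)(4) = 13 - 76 = -63
Dy = (5)(19) - (4)(-13) = 95 + 52 = 147
x = Dx/D = -63/-21 = 3
y = Dy/D = 147/-21 = -7

x = 3, y = -7


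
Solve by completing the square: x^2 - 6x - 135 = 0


Start: x^2 - 6x - 135 = 0
Move constant: x^2 - 6x = 135
Half of -6 is -3, squared is 9
Add 9 to both sides: x^2 - 6x + 9 = 144
(x - 3)^2 = 144
x - 3 = ±12
x = 3 + 12 = 15 or x = 3 - 12 = -9

x = -9, x = 15


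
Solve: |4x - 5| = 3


An absolute value equation |expr| = 3 gives two cases:
Case 1: 4x - 5 = 3
  4x = 8, so x = 2
Case 2: 4x - 5 = -3
  4x = 2, so x = 1/2

x = 1/2, x = 2


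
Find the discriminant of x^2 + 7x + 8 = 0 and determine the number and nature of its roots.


For ax^2 + bx + c = 0, discriminant D = b^2 - 4ac
Here a = 1, b = 7, c = 8
D = (7)^2 - 4(1)(8) = 49 - 32 = 17

D = 17 > 0 but not a perfect square
The equation has 2 distinct real irrational roots.

Discriminant = 17, 2 distinct real irrational roots


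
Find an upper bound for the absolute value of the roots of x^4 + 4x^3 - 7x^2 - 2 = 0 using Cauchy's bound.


Cauchy's bound: all roots r satisfy |r| <= 1 + max(|a_i/a_n|) for i = 0,...,n-1
where a_n is the leading coefficient.

Coefficients: [1, 4, -7, 0, -2]
Leading coefficient a_n = 1
Ratios |a_i/a_n|: 4, 7, 0, 2
Maximum ratio: 7
Cauchy's bound: |r| <= 1 + 7 = 8

Upper bound = 8


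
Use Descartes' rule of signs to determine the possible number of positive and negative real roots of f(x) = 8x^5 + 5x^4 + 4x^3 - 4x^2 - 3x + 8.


Descartes' rule of signs:

For positive roots, count sign changes in f(x) = 8x^5 + 5x^4 + 4x^3 - 4x^2 - 3x + 8:
Signs of coefficients: +, +, +, -, -, +
Number of sign changes: 2
Possible positive real roots: 2, 0

For negative roots, examine f(-x) = -8x^5 + 5x^4 - 4x^3 - 4x^2 + 3x + 8:
Signs of coefficients: -, +, -, -, +, +
Number of sign changes: 3
Possible negative real roots: 3, 1

Positive roots: 2 or 0; Negative roots: 3 or 1


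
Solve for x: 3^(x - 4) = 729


Express both sides with the same base.
729 = 3^6
Since the bases match, equate exponents: x - 4 = 6
So x = 6 - (-4) = 10

x = 10


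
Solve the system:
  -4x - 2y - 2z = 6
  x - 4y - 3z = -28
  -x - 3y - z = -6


Using Cramer's rule. Expand each determinant along the first row.
D  = (-4)*[(-4)*(-1) - (-3)*(-3)] - (-2)*[1*(-1) - (-3)*(-1)] + (-2)*[1*(-3) - (-4)*(-1)]
  = (-4)*(-5) - (-2)*(-4) + (-2)*(-7) = 26
Dx = 6*[(-4)*(-1) - (-3)*(-3)] - (-2)*[(-28)*(-1) - (-3)*(-6)] + (-2)*[(-28)*(-3) - (-4)*(-6)]
  = 6*(-5) - (-2)*(10) + (-2)*(60) = -130
Dy = (-4)*[(-28)*(-1) - (-3)*(-6)] - 6*[1*(-1) - (-3)*(-1)] + (-2)*[1*(-6) - (-28)*(-1)]
  = (-4)*(10) - 6*(-4) + (-2)*(-34) = 52
Dz = (-4)*[(-4)*(-6) - (-28)*(-3)] - (-2)*[1*(-6) - (-28)*(-1)] + 6*[1*(-3) - (-4)*(-1)]
  = (-4)*(-60) - (-2)*(-34) + 6*(-7) = 130
x = Dx/D = -130/26 = -5, y = Dy/D = 52/26 = 2, z = Dz/D = 130/26 = 5
Check eq1: (-4)(-5) + (-2)(2) + (-2)(5) = 6 = 6 ✓
Check eq2: (1)(-5) + (-4)(2) + (-3)(5) = -28 = -28 ✓
Check eq3: (-1)(-5) + (-3)(2) + (-1)(5) = -6 = -6 ✓

x = -5, y = 2, z = 5


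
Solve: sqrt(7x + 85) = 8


Square both sides: 7x + 85 = 8^2 = 64
7x = 64 - 85 = -21
x = -3
Check: sqrt(7*(-3) + 85) = sqrt(64) = 8 ✓

x = -3


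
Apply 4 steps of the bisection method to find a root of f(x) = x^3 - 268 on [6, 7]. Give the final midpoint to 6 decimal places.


f(x) = x^3 - 268
f(6) = -52 < 0
f(7) = 75 > 0

Step 1: midpoint = (6.000000 + 7.000000)/2 = 6.500000
  f(6.500000) = 6.625000
  f(mid) > 0, so root is in [6.000000, 6.500000]

Step 2: midpoint = (6.000000 + 6.500000)/2 = 6.250000
  f(6.250000) = -23.859375
  f(mid) < 0, so root is in [6.250000, 6.500000]

Step 3: midpoint = (6.250000 + 6.500000)/2 = 6.375000
  f(6.375000) = -8.916016
  f(mid) < 0, so root is in [6.375000, 6.500000]

Step 4: midpoint = (6.375000 + 6.500000)/2 = 6.437500
  f(6.437500) = -1.220947
  f(mid) < 0, so root is in [6.437500, 6.500000]

midpoint = 6.437500


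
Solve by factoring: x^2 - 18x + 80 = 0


We need two numbers that multiply to 80 and add to -18.
Those numbers are -10 and -8 (since (-10) * (-8) = 80 and (-10) + (-8) = -18).
So x^2 - 18x + 80 = (x - 10)(x - 8) = 0
Setting each factor to zero: x = 10 or x = 8

x = 8, x = 10


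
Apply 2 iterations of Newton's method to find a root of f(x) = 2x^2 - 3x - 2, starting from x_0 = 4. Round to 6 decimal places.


Newton's method: x_(n+1) = x_n - f(x_n)/f'(x_n)
f(x) = 2x^2 - 3x - 2
f'(x) = 4x - 3

Iteration 1:
  f(4.000000) = 18.000000
  f'(4.000000) = 13.000000
  x_1 = 4.000000 - (18.000000)/(13.000000) = 2.615385

Iteration 2:
  f(2.615385) = 3.834320
  f'(2.615385) = 7.461538
  x_2 = 2.615385 - (3.834320)/(7.461538) = 2.101507

x_2 = 2.101507


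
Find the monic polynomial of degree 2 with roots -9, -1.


A monic polynomial with roots -9, -1 is:
p(x) = (x + 9)(x + 1)
After multiplying by (x + 9): x + 9
After multiplying by (x + 1): x^2 + 10x + 9

x^2 + 10x + 9


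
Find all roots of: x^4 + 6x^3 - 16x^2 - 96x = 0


The constant term is 0, so x = 0 is a root. Factor out x:
  x^3 + 6x^2 - 16x - 96 = 0
Let p(x) = x^3 + 6x^2 - 16x - 96. By the rational root theorem (leading coefficient 1), any rational root is an integer divisor of 96: try ±1, ±2, ... in turn.
Test x = 1: value = -105 ≠ 0.
Test x = -1: value = -75 ≠ 0.
Test x = 2: value = -96 ≠ 0.
Test x = -2: value = -48 ≠ 0.
Test x = 3: value = -63 ≠ 0.
Test x = -3: value = -21 ≠ 0.
Test x = 4: value = 0 ✓, so (x - 4) is a factor.
Synthetic division by (x - 4): bring down 1; 1(4) + 6 = 10; 10(4) - 16 = 24; 24(4) - 96 = 0 → quotient x^2 + 10x + 24, remainder 0.
Solve the quadratic x^2 + 10x + 24 = 0: discriminant = 10^2 - 4(1)(24) = 100 - 96 = 4.
sqrt(4) = 2, so x = (-10 ± 2)/2: x = -4 or x = -6.
Collecting all roots found:

x = -6, x = -4, x = 0, x = 4


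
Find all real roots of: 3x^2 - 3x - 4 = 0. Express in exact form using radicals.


Using the quadratic formula: x = (-b ± sqrt(b^2 - 4ac)) / (2a)
Here a = 3, b = -3, c = -4
Discriminant = b^2 - 4ac = (-3)^2 - 4(3)(-4) = 9 + 48 = 57
Since discriminant = 57 > 0, there are two real roots.
x = (3 ± sqrt(57)) / 6
Numerically: x ≈ 1.7583 or x ≈ -0.7583

x = (3 + sqrt(57)) / 6 or x = (3 - sqrt(57)) / 6


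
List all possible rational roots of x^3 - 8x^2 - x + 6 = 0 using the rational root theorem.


Rational root theorem: possible roots are ±p/q where:
  p divides the constant term (6): p ∈ {1, 2, 3, 6}
  q divides the leading coefficient (1): q ∈ {1}

All possible rational roots: -6, -3, -2, -1, 1, 2, 3, 6

-6, -3, -2, -1, 1, 2, 3, 6


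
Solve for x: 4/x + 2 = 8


Subtract 2 from both sides: 4/x = 6
Multiply both sides by x: 4 = 6 * x
Divide by 6: x = 2/3

x = 2/3


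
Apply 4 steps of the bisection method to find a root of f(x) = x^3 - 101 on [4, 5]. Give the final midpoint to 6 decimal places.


f(x) = x^3 - 101
f(4) = -37 < 0
f(5) = 24 > 0

Step 1: midpoint = (4.000000 + 5.000000)/2 = 4.500000
  f(4.500000) = -9.875000
  f(mid) < 0, so root is in [4.500000, 5.000000]

Step 2: midpoint = (4.500000 + 5.000000)/2 = 4.750000
  f(4.750000) = 6.171875
  f(mid) > 0, so root is in [4.500000, 4.750000]

Step 3: midpoint = (4.500000 + 4.750000)/2 = 4.625000
  f(4.625000) = -2.068359
  f(mid) < 0, so root is in [4.625000, 4.750000]

Step 4: midpoint = (4.625000 + 4.750000)/2 = 4.687500
  f(4.687500) = 1.996826
  f(mid) > 0, so root is in [4.625000, 4.687500]

midpoint = 4.687500


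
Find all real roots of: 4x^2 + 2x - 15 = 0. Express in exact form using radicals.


Using the quadratic formula: x = (-b ± sqrt(b^2 - 4ac)) / (2a)
Here a = 4, b = 2, c = -15
Discriminant = b^2 - 4ac = 2^2 - 4(4)(-15) = 4 + 240 = 244
Since discriminant = 244 > 0, there are two real roots.
x = (-2 ± 2*sqrt(61)) / 8
Simplifying: x = (-1 ± sqrt(61)) / 4
Numerically: x ≈ 1.7026 or x ≈ -2.2026

x = (-1 + sqrt(61)) / 4 or x = (-1 - sqrt(61)) / 4


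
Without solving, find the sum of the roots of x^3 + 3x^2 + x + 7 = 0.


By Vieta's formulas for x^3 + bx^2 + cx + d = 0:
  r1 + r2 + r3 = -b/a = -3
  r1*r2 + r1*r3 + r2*r3 = c/a = 1
  r1*r2*r3 = -d/a = -7


Sum = -3


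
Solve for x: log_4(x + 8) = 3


Convert to exponential form: x + 8 = 4^3 = 64
x = 64 - 8 = 56
Check: log_4(56 + 8) = log_4(64) = log_4(64) = 3 ✓

x = 56


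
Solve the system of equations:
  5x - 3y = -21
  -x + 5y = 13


Using Cramer's rule:
Determinant D = (5)(5) - (-1)(-3) = 25 - 3 = 22
Dx = (-21)(5) - (13)(-3) = -105 + 39 = -66
Dy = (5)(13) - (-1)(-21) = 65 - 21 = 44
x = Dx/D = -66/22 = -3
y = Dy/D = 44/22 = 2

x = -3, y = 2


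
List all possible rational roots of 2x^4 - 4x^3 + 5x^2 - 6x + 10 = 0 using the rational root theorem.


Rational root theorem: possible roots are ±p/q where:
  p divides the constant term (10): p ∈ {1, 2, 5, 10}
  q divides the leading coefficient (2): q ∈ {1, 2}

All possible rational roots: -10, -5, -5/2, -2, -1, -1/2, 1/2, 1, 2, 5/2, 5, 10

-10, -5, -5/2, -2, -1, -1/2, 1/2, 1, 2, 5/2, 5, 10


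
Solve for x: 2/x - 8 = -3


Subtract -8 from both sides: 2/x = 5
Multiply both sides by x: 2 = 5 * x
Divide by 5: x = 2/5

x = 2/5


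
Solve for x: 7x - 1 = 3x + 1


Starting with: 7x - 1 = 3x + 1
Move all x terms to left: (7 - 3)x = 1 + 1
Simplify: 4x = 2
Divide both sides by 4: x = 1/2

x = 1/2


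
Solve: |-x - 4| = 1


An absolute value equation |expr| = 1 gives two cases:
Case 1: -x - 4 = 1
  -x = 5, so x = -5
Case 2: -x - 4 = -1
  -x = 3, so x = -3

x = -5, x = -3


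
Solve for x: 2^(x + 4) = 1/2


Express both sides with the same base.
1/2 = 2^(-1)
Since the bases match, equate exponents: x + 4 = -1
So x = -1 - (4) = -5

x = -5


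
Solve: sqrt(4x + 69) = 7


Square both sides: 4x + 69 = 7^2 = 49
4x = 49 - 69 = -20
x = -5
Check: sqrt(4*(-5) + 69) = sqrt(49) = 7 ✓

x = -5


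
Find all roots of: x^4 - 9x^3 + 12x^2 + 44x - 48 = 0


Let p(x) = x^4 - 9x^3 + 12x^2 + 44x - 48. By the rational root theorem (leading coefficient 1), any rational root is an integer divisor of 48: try ±1, ±2, ... in turn.
Test x = 1: value = 0 ✓, so (x - 1) is a factor.
Synthetic division by (x - 1): bring down 1; 1(1) - 9 = -8; (-8)(1) + 12 = 4; 4(1) + 44 = 48; 48(1) - 48 = 0 → quotient x^3 - 8x^2 + 4x + 48, remainder 0.
Continue with the quotient x^3 - 8x^2 + 4x + 48 (candidates must divide 48; re-test x = 1 first in case it repeats).
Test x = 1: value = 45 ≠ 0.
Test x = -1: value = 35 ≠ 0.
Test x = 2: value = 32 ≠ 0.
Test x = -2: value = 0 ✓, so (x + 2) is a factor.
Synthetic division by (x + 2): bring down 1; 1(-2) - 8 = -10; (-10)(-2) + 4 = 24; 24(-2) + 48 = 0 → quotient x^2 - 10x + 24, remainder 0.
Solve the quadratic x^2 - 10x + 24 = 0: discriminant = (-10)^2 - 4(1)(24) = 100 - 96 = 4.
sqrt(4) = 2, so x = (10 ± 2)/2: x = 6 or x = 4.
Collecting all roots found:

x = -2, x = 1, x = 4, x = 6


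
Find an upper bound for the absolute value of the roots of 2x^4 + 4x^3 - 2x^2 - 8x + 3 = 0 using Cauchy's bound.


Cauchy's bound: all roots r satisfy |r| <= 1 + max(|a_i/a_n|) for i = 0,...,n-1
where a_n is the leading coefficient.

Coefficients: [2, 4, -2, -8, 3]
Leading coefficient a_n = 2
Ratios |a_i/a_n|: 2, 1, 4, 3/2
Maximum ratio: 4
Cauchy's bound: |r| <= 1 + 4 = 5

Upper bound = 5


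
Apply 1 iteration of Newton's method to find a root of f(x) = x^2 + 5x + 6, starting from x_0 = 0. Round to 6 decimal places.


Newton's method: x_(n+1) = x_n - f(x_n)/f'(x_n)
f(x) = x^2 + 5x + 6
f'(x) = 2x + 5

Iteration 1:
  f(0.000000) = 6.000000
  f'(0.000000) = 5.000000
  x_1 = 0.000000 - (6.000000)/(5.000000) = -1.200000

x_1 = -1.200000


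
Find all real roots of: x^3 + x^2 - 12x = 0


The constant term is 0, so x = 0 is a root. Factor out x:
  x(x^2 + x - 12) = 0
Solve the quadratic x^2 + x - 12 = 0: discriminant = 1^2 - 4(1)(-12) = 1 + 48 = 49.
sqrt(49) = 7, so x = (-1 ± 7)/2: x = 3 or x = -4.

x = -4, x = 0, x = 3


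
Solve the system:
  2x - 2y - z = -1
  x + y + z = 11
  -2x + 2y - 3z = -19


Using Cramer's rule. Expand each determinant along the first row.
D  = 2*[1*(-3) - 1*2] - (-2)*[1*(-3) - 1*(-2)] + (-1)*[1*2 - 1*(-2)]
  = 2*(-5) - (-2)*(-1) + (-1)*(4) = -16
Dx = (-1)*[1*(-3) - 1*2] - (-2)*[11*(-3) - 1*(-19)] + (-1)*[11*2 - 1*(-19)]
  = (-1)*(-5) - (-2)*(-14) + (-1)*(41) = -64
Dy = 2*[11*(-3) - 1*(-19)] - (-1)*[1*(-3) - 1*(-2)] + (-1)*[1*(-19) - 11*(-2)]
  = 2*(-14) - (-1)*(-1) + (-1)*(3) = -32
Dz = 2*[1*(-19) - 11*2] - (-2)*[1*(-19) - 11*(-2)] + (-1)*[1*2 - 1*(-2)]
  = 2*(-41) - (-2)*(3) + (-1)*(4) = -80
x = Dx/D = -64/-16 = 4, y = Dy/D = -32/-16 = 2, z = Dz/D = -80/-16 = 5
Check eq1: (2)(4) + (-2)(2) + (-1)(5) = -1 = -1 ✓
Check eq2: (1)(4) + (1)(2) + (1)(5) = 11 = 11 ✓
Check eq3: (-2)(4) + (2)(2) + (-3)(5) = -19 = -19 ✓

x = 4, y = 2, z = 5


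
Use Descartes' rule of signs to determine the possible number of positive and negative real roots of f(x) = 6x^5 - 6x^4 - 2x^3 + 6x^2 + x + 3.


Descartes' rule of signs:

For positive roots, count sign changes in f(x) = 6x^5 - 6x^4 - 2x^3 + 6x^2 + x + 3:
Signs of coefficients: +, -, -, +, +, +
Number of sign changes: 2
Possible positive real roots: 2, 0

For negative roots, examine f(-x) = -6x^5 - 6x^4 + 2x^3 + 6x^2 - x + 3:
Signs of coefficients: -, -, +, +, -, +
Number of sign changes: 3
Possible negative real roots: 3, 1

Positive roots: 2 or 0; Negative roots: 3 or 1


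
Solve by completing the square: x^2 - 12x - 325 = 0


Start: x^2 - 12x - 325 = 0
Move constant: x^2 - 12x = 325
Half of -12 is -6, squared is 36
Add 36 to both sides: x^2 - 12x + 36 = 361
(x - 6)^2 = 361
x - 6 = ±19
x = 6 + 19 = 25 or x = 6 - 19 = -13

x = -13, x = 25


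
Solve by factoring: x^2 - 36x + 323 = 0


We need two numbers that multiply to 323 and add to -36.
Those numbers are -17 and -19 (since (-17) * (-19) = 323 and (-17) + (-19) = -36).
So x^2 - 36x + 323 = (x - 17)(x - 19) = 0
Setting each factor to zero: x = 17 or x = 19

x = 17, x = 19


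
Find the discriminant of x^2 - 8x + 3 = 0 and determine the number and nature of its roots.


For ax^2 + bx + c = 0, discriminant D = b^2 - 4ac
Here a = 1, b = -8, c = 3
D = (-8)^2 - 4(1)(3) = 64 - 12 = 52

D = 52 > 0 but not a perfect square
The equation has 2 distinct real irrational roots.

Discriminant = 52, 2 distinct real irrational roots


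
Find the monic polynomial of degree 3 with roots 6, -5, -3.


A monic polynomial with roots 6, -5, -3 is:
p(x) = (x - 6)(x + 5)(x + 3)
After multiplying by (x - 6): x - 6
After multiplying by (x + 5): x^2 - x - 30
After multiplying by (x + 3): x^3 + 2x^2 - 33x - 90

x^3 + 2x^2 - 33x - 90


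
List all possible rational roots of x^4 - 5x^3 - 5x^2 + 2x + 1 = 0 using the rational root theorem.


Rational root theorem: possible roots are ±p/q where:
  p divides the constant term (1): p ∈ {1}
  q divides the leading coefficient (1): q ∈ {1}

All possible rational roots: -1, 1

-1, 1


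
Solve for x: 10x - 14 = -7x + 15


Starting with: 10x - 14 = -7x + 15
Move all x terms to left: (10 + 7)x = 15 + 14
Simplify: 17x = 29
Divide both sides by 17: x = 29/17

x = 29/17


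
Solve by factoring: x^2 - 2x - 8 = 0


We need two numbers that multiply to -8 and add to -2.
Those numbers are 2 and -4 (since 2 * (-4) = -8 and 2 + (-4) = -2).
So x^2 - 2x - 8 = (x + 2)(x - 4) = 0
Setting each factor to zero: x = -2 or x = 4

x = -2, x = 4


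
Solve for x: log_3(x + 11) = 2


Convert to exponential form: x + 11 = 3^2 = 9
x = 9 - 11 = -2
Check: log_3(-2 + 11) = log_3(9) = log_3(9) = 2 ✓

x = -2


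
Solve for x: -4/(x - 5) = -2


Multiply both sides by (x - 5): -4 = -2(x - 5)
Distribute: -4 = -2x + 10
-2x = -4 - 10 = -14
x = 7

x = 7


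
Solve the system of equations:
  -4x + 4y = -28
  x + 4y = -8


Using Cramer's rule:
Determinant D = (-4)(4) - (1)(4) = -16 - 4 = -20
Dx = (-28)(4) - (-8)(4) = -112 + 32 = -80
Dy = (-4)(-8) - (1)(-28) = 32 + 28 = 60
x = Dx/D = -80/-20 = 4
y = Dy/D = 60/-20 = -3

x = 4, y = -3


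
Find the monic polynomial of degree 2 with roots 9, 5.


A monic polynomial with roots 9, 5 is:
p(x) = (x - 9)(x - 5)
After multiplying by (x - 9): x - 9
After multiplying by (x - 5): x^2 - 14x + 45

x^2 - 14x + 45
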